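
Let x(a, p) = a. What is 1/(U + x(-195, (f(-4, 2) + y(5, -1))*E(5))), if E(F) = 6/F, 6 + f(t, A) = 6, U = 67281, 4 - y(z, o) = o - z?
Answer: 1/67086 ≈ 1.4906e-5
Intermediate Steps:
y(z, o) = 4 + z - o (y(z, o) = 4 - (o - z) = 4 + (z - o) = 4 + z - o)
f(t, A) = 0 (f(t, A) = -6 + 6 = 0)
1/(U + x(-195, (f(-4, 2) + y(5, -1))*E(5))) = 1/(67281 - 195) = 1/67086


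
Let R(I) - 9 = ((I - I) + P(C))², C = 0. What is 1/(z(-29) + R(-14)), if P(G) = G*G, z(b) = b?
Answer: -1/20 ≈ -0.050000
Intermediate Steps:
P(G) = G²
R(I) = 9 (R(I) = 9 + ((I - I) + 0²)² = 9 + (0 + 0)² = 9 + 0² = 9 + 0 = 9)
1/(z(-29) + R(-14)) = 1/(-29 + 9) = 1/(-20) = -1/20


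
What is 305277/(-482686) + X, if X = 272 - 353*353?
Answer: -60016034459/482686 ≈ -1.2434e+5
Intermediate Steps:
X = -124337 (X = 272 - 124609 = -124337)
305277/(-482686) + X = 305277/(-482686) - 124337 = 305277*(-1/482686) - 124337 = -305277/482686 - 124337 = -60016034459/482686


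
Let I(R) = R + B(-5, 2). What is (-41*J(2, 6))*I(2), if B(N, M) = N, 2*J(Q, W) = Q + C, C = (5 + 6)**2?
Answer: 15129/2 ≈ 7564.5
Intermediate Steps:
C = 121 (C = 11**2 = 121)
J(Q, W) = 121/2 + Q/2 (J(Q, W) = (Q + 121)/2 = (121 + Q)/2 = 121/2 + Q/2)
I(R) = -5 + R (I(R) = R - 5 = -5 + R)
(-41*J(2, 6))*I(2) = (-41*(121/2 + (1/2)*2))*(-5 + 2) = -41*(121/2 + 1)*(-3) = -41*123/2*(-3) = -5043/2*(-3) = 15129/2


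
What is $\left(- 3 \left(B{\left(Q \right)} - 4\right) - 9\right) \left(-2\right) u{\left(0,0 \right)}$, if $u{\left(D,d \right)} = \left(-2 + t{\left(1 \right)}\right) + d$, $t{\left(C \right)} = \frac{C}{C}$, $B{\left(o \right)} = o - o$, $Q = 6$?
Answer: $6$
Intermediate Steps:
$B{\left(o \right)} = 0$
$t{\left(C \right)} = 1$
$u{\left(D,d \right)} = -1 + d$ ($u{\left(D,d \right)} = \left(-2 + 1\right) + d = -1 + d$)
$\left(- 3 \left(B{\left(Q \right)} - 4\right) - 9\right) \left(-2\right) u{\left(0,0 \right)} = \left(- 3 \left(0 - 4\right) - 9\right) \left(-2\right) \left(-1 + 0\right) = \left(\left(-3\right) \left(-4\right) - 9\right) \left(-2\right) \left(-1\right) = \left(12 - 9\right) \left(-2\right) \left(-1\right) = 3 \left(-2\right) \left(-1\right) = \left(-6\right) \left(-1\right) = 6$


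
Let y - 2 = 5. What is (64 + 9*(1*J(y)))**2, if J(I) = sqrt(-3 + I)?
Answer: 6724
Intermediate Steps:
y = 7 (y = 2 + 5 = 7)
(64 + 9*(1*J(y)))**2 = (64 + 9*(1*sqrt(-3 + 7)))**2 = (64 + 9*(1*sqrt(4)))**2 = (64 + 9*(1*2))**2 = (64 + 9*2)**2 = (64 + 18)**2 = 82**2 = 6724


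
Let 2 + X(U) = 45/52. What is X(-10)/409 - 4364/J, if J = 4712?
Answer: -11636445/12526852 ≈ -0.92892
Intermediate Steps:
X(U) = -59/52 (X(U) = -2 + 45/52 = -59/52)
X(-10)/409 - 4364/J = -59/52/409 - 4364/4712 = -59/52*1/409 - 4364*1/4712 = -59/21268 - 1091/1178 = -11636445/12526852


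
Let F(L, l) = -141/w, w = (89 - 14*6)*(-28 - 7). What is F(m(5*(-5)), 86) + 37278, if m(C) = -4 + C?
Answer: 6523791/175 ≈ 37279.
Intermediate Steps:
w = -175 (w = (89 - 84)*(-35) = 5*(-35) = -175)
F(L, l) = 141/175 (F(L, l) = -141/(-175) = -141*(-1/175) = 141/175)
F(m(5*(-5)), 86) + 37278 = 141/175 + 37278 = 6523791/175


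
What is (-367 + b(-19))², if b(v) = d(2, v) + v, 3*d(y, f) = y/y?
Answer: 1338649/9 ≈ 1.4874e+5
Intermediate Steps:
d(y, f) = ⅓ (d(y, f) = (y/y)/3 = (⅓)*1 = ⅓)
b(v) = ⅓ + v
(-367 + b(-19))² = (-367 + (⅓ - 19))² = (-367 - 56/3)² = (-1157/3)² = 1338649/9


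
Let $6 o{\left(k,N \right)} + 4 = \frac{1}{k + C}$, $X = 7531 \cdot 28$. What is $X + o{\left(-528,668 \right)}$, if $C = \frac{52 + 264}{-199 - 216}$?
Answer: $\frac{277631304529}{1316616} \approx 2.1087 \cdot 10^{5}$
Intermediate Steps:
$C = - \frac{316}{415}$ ($C = \frac{316}{-415} = 316 \left(- \frac{1}{415}\right) = - \frac{316}{415} \approx -0.76145$)
$X = 210868$
$o{\left(k,N \right)} = - \frac{2}{3} + \frac{1}{6 \left(- \frac{316}{415} + k\right)}$ ($o{\left(k,N \right)} = - \frac{2}{3} + \frac{1}{6 \left(k - \frac{316}{415}\right)} = - \frac{2}{3} + \frac{1}{6 \left(- \frac{316}{415} + k\right)}$)
$X + o{\left(-528,668 \right)} = 210868 + \frac{1679 - -876480}{6 \left(-316 + 415 \left(-528\right)\right)} = 210868 + \frac{1679 + 876480}{6 \left(-316 - 219120\right)} = 210868 + \frac{1}{6} \frac{1}{-219436} \cdot 878159 = 210868 + \frac{1}{6} \left(- \frac{1}{219436}\right) 878159 = 210868 - \frac{878159}{1316616} = \frac{277631304529}{1316616}$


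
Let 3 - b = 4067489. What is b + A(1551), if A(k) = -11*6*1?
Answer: -4067552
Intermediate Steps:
b = -4067486 (b = 3 - 1*4067489 = 3 - 4067489 = -4067486)
A(k) = -66 (A(k) = -66*1 = -66)
b + A(1551) = -4067486 - 66 = -4067552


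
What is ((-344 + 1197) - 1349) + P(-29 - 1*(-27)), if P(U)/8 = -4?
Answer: -528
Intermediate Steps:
P(U) = -32 (P(U) = 8*(-4) = -32)
((-344 + 1197) - 1349) + P(-29 - 1*(-27)) = ((-344 + 1197) - 1349) - 32 = (853 - 1349) - 32 = -496 - 32 = -528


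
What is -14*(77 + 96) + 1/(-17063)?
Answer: -41326587/17063 ≈ -2422.0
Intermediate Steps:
-14*(77 + 96) + 1/(-17063) = -14*173 - 1/17063 = -2422 - 1/17063 = -41326587/17063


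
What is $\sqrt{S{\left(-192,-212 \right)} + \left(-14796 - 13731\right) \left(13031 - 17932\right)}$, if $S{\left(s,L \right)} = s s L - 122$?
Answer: $\sqrt{131995537} \approx 11489.0$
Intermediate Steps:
$S{\left(s,L \right)} = -122 + L s^{2}$ ($S{\left(s,L \right)} = s^{2} L - 122 = L s^{2} - 122 = -122 + L s^{2}$)
$\sqrt{S{\left(-192,-212 \right)} + \left(-14796 - 13731\right) \left(13031 - 17932\right)} = \sqrt{\left(-122 - 212 \left(-192\right)^{2}\right) + \left(-14796 - 13731\right) \left(13031 - 17932\right)} = \sqrt{\left(-122 - 7815168\right) - -139810827} = \sqrt{\left(-122 - 7815168\right) + 139810827} = \sqrt{-7815290 + 139810827} = \sqrt{131995537}$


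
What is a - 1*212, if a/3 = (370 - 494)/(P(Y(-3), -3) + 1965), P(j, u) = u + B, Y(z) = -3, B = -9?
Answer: -4456/21 ≈ -212.19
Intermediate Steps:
P(j, u) = -9 + u (P(j, u) = u - 9 = -9 + u)
a = -4/21 (a = 3*((370 - 494)/((-9 - 3) + 1965)) = 3*(-124/(-12 + 1965)) = 3*(-124/1953) = 3*(-124*1/1953) = 3*(-4/63) = -4/21 ≈ -0.19048)
a - 1*212 = -4/21 - 1*212 = -4/21 - 212 = -4456/21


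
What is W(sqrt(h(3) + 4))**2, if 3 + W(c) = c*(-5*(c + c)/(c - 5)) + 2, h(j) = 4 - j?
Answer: (45 + sqrt(5))**2/(5 - sqrt(5))**2 ≈ 292.07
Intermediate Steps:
W(c) = -1 - 10*c**2/(-5 + c) (W(c) = -3 + (c*(-5*(c + c)/(c - 5)) + 2) = -3 + (c*(-5*2*c/(-5 + c)) + 2) = -3 + (c*(-10*c/(-5 + c)) + 2) = -3 + (-10*c**2/(-5 + c) + 2) = -3 + (2 - 10*c**2/(-5 + c)) = -1 - 10*c**2/(-5 + c))
W(sqrt(h(3) + 4))**2 = ((5 - sqrt((4 - 1*3) + 4) - (80 - 30))/(-5 + sqrt((4 - 1*3) + 4)))**2 = ((5 - sqrt((4 - 3) + 4) - 10*(sqrt((4 - 3) + 4))**2)/(-5 + sqrt((4 - 3) + 4)))**2 = ((5 - sqrt(1 + 4) - 10*(sqrt(1 + 4))**2)/(-5 + sqrt(1 + 4)))**2 = ((5 - sqrt(5) - 10*(sqrt(5))**2)/(-5 + sqrt(5)))**2 = ((5 - sqrt(5) - 10*5)/(-5 + sqrt(5)))**2 = ((5 - sqrt(5) - 50)/(-5 + sqrt(5)))**2 = ((-45 - sqrt(5))/(-5 + sqrt(5)))**2 = (-45 - sqrt(5))**2/(-5 + sqrt(5))**2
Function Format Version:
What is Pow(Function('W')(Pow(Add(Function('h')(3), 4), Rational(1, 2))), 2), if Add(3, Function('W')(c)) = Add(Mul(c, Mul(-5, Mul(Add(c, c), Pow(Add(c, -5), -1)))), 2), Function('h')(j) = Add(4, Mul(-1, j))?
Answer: Mul(Pow(Add(5, Mul(-1, Pow(5, Rational(1, 2)))), -2), Pow(Add(45, Pow(5, Rational(1, 2))), 2)) ≈ 292.07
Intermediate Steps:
Function('W')(c) = Add(-1, Mul(-10, Pow(c, 2), Pow(Add(-5, c), -1))) (Function('W')(c) = Add(-3, Add(Mul(c, Mul(-5, Mul(Add(c, c), Pow(Add(c, -5), -1)))), 2)) = Add(-3, Add(Mul(c, Mul(-5, Mul(Mul(2, c), Pow(Add(-5, c), -1)))), 2)) = Add(-3, Add(Mul(c, Mul(-5, Mul(2, c, Pow(Add(-5, c), -1)))), 2)) = Add(-3, Add(Mul(c, Mul(-10, c, Pow(Add(-5, c), -1))), 2)) = Add(-3, Add(Mul(-10, Pow(c, 2), Pow(Add(-5, c), -1)), 2)) = Add(-3, Add(2, Mul(-10, Pow(c, 2), Pow(Add(-5, c), -1)))) = Add(-1, Mul(-10, Pow(c, 2), Pow(Add(-5, c), -1))))
Pow(Function('W')(Pow(Add(Function('h')(3), 4), Rational(1, 2))), 2) = Pow(Mul(Pow(Add(-5, Pow(Add(Add(4, Mul(-1, 3)), 4), Rational(1, 2))), -1), Add(5, Mul(-1, Pow(Add(Add(4, Mul(-1, 3)), 4), Rational(1, 2))), Mul(-10, Pow(Pow(Add(Add(4, Mul(-1, 3)), 4), Rational(1, 2)), 2)))), 2) = Pow(Mul(Pow(Add(-5, Pow(Add(Add(4, -3), 4), Rational(1, 2))), -1), Add(5, Mul(-1, Pow(Add(Add(4, -3), 4), Rational(1, 2))), Mul(-10, Pow(Pow(Add(Add(4, -3), 4), Rational(1, 2)), 2)))), 2) = Pow(Mul(Pow(Add(-5, Pow(Add(1, 4), Rational(1, 2))), -1), Add(5, Mul(-1, Pow(Add(1, 4), Rational(1, 2))), Mul(-10, Pow(Pow(Add(1, 4), Rational(1, 2)), 2)))), 2) = Pow(Mul(Pow(Add(-5, Pow(5, Rational(1, 2))), -1), Add(5, Mul(-1, Pow(5, Rational(1, 2))), Mul(-10, Pow(Pow(5, Rational(1, 2)), 2)))), 2) = Pow(Mul(Pow(Add(-5, Pow(5, Rational(1, 2))), -1), Add(5, Mul(-1, Pow(5, Rational(1, 2))), Mul(-10, 5))), 2) = Pow(Mul(Pow(Add(-5, Pow(5, Rational(1, 2))), -1), Add(5, Mul(-1, Pow(5, Rational(1, 2))), -50)), 2) = Pow(Mul(Pow(Add(-5, Pow(5, Rational(1, 2))), -1), Add(-45, Mul(-1, Pow(5, Rational(1, 2))))), 2) = Mul(Pow(Add(-45, Mul(-1, Pow(5, Rational(1, 2)))), 2), Pow(Add(-5, Pow(5, Rational(1, 2))), -2))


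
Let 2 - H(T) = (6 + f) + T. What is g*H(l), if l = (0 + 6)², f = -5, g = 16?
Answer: -560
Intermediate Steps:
l = 36 (l = 6² = 36)
H(T) = 1 - T (H(T) = 2 - ((6 - 5) + T) = 2 - (1 + T) = 2 + (-1 - T) = 1 - T)
g*H(l) = 16*(1 - 1*36) = 16*(1 - 36) = 16*(-35) = -560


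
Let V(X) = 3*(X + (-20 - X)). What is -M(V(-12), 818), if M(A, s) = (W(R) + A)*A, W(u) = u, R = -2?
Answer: -3720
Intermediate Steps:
V(X) = -60 (V(X) = 3*(-20) = -60)
M(A, s) = A*(-2 + A) (M(A, s) = (-2 + A)*A = A*(-2 + A))
-M(V(-12), 818) = -(-60)*(-2 - 60) = -(-60)*(-62) = -1*3720 = -3720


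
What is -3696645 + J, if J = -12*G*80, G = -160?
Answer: -3543045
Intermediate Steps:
J = 153600 (J = -12*(-160)*80 = 1920*80 = 153600)
-3696645 + J = -3696645 + 153600 = -3543045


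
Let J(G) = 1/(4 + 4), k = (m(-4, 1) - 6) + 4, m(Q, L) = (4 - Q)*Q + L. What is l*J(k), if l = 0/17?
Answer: 0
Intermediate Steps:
m(Q, L) = L + Q*(4 - Q) (m(Q, L) = Q*(4 - Q) + L = L + Q*(4 - Q))
k = -33 (k = ((1 - 1*(-4)**2 + 4*(-4)) - 6) + 4 = ((1 - 1*16 - 16) - 6) + 4 = ((1 - 16 - 16) - 6) + 4 = (-31 - 6) + 4 = -37 + 4 = -33)
J(G) = 1/8
l = 0 (l = 0*(1/17) = 0)
l*J(k) = 0*(1/8) = 0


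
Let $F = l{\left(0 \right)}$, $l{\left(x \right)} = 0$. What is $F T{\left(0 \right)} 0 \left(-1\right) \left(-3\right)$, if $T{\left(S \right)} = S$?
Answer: $0$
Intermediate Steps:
$F = 0$
$F T{\left(0 \right)} 0 \left(-1\right) \left(-3\right) = 0 \cdot 0 \cdot 0 \left(-1\right) \left(-3\right) = 0 \cdot 0 \left(-3\right) = 0 \cdot 0 = 0$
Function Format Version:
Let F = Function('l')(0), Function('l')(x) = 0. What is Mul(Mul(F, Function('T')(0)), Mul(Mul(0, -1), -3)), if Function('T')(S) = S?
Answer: 0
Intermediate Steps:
F = 0
Mul(Mul(F, Function('T')(0)), Mul(Mul(0, -1), -3)) = Mul(Mul(0, 0), Mul(Mul(0, -1), -3)) = Mul(0, Mul(0, -3)) = Mul(0, 0) = 0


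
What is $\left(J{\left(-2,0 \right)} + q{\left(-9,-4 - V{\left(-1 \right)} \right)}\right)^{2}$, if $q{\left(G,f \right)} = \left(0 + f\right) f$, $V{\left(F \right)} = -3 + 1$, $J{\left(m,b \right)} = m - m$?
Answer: $16$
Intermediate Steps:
$J{\left(m,b \right)} = 0$
$V{\left(F \right)} = -2$
$q{\left(G,f \right)} = f^{2}$ ($q{\left(G,f \right)} = f f = f^{2}$)
$\left(J{\left(-2,0 \right)} + q{\left(-9,-4 - V{\left(-1 \right)} \right)}\right)^{2} = \left(0 + \left(-4 - -2\right)^{2}\right)^{2} = \left(0 + \left(-4 + 2\right)^{2}\right)^{2} = \left(0 + \left(-2\right)^{2}\right)^{2} = \left(0 + 4\right)^{2} = 4^{2} = 16$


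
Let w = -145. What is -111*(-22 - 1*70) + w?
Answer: 10067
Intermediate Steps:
-111*(-22 - 1*70) + w = -111*(-22 - 1*70) - 145 = -111*(-22 - 70) - 145 = -111*(-92) - 145 = 10212 - 145 = 10067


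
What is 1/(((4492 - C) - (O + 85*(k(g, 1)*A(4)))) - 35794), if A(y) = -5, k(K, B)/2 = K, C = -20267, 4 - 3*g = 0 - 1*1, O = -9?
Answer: -3/28828 ≈ -0.00010407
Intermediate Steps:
g = 5/3 (g = 4/3 - (0 - 1*1)/3 = 4/3 - (0 - 1)/3 = 4/3 - ⅓*(-1) = 4/3 + ⅓ = 5/3 ≈ 1.6667)
k(K, B) = 2*K
1/(((4492 - C) - (O + 85*(k(g, 1)*A(4)))) - 35794) = 1/(((4492 - 1*(-20267)) - (-9 + 85*((2*(5/3))*(-5)))) - 35794) = 1/(((4492 + 20267) - (-9 + 85*((10/3)*(-5)))) - 35794) = 1/((24759 - (-9 + 85*(-50/3))) - 35794) = 1/((24759 - (-9 - 4250/3)) - 35794) = 1/((24759 - 1*(-4277/3)) - 35794) = 1/((24759 + 4277/3) - 35794) = 1/(78554/3 - 35794) = 1/(-28828/3) = -3/28828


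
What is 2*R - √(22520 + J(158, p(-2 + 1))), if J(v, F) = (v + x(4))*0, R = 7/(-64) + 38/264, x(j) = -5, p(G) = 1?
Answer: 73/1056 - 2*√5630 ≈ -150.00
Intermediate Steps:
R = 73/2112 (R = 7*(-1/64) + 38*(1/264) = -7/64 + 19/132 = 73/2112 ≈ 0.034564)
J(v, F) = 0 (J(v, F) = (v - 5)*0 = (-5 + v)*0 = 0)
2*R - √(22520 + J(158, p(-2 + 1))) = 2*(73/2112) - √(22520 + 0) = 73/1056 - √22520 = 73/1056 - 2*√5630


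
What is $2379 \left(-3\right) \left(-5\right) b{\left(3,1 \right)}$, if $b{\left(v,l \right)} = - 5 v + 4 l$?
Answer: $-392535$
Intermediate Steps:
$2379 \left(-3\right) \left(-5\right) b{\left(3,1 \right)} = 2379 \left(-3\right) \left(-5\right) \left(\left(-5\right) 3 + 4 \cdot 1\right) = 2379 \cdot 15 \left(-15 + 4\right) = 2379 \cdot 15 \left(-11\right) = 2379 \left(-165\right) = -392535$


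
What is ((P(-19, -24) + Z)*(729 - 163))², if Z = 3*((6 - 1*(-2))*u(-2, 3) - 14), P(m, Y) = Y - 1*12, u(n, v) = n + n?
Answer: 9699098256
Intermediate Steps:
u(n, v) = 2*n
P(m, Y) = -12 + Y (P(m, Y) = Y - 12 = -12 + Y)
Z = -138 (Z = 3*((6 - 1*(-2))*(2*(-2)) - 14) = 3*((6 + 2)*(-4) - 14) = 3*(8*(-4) - 14) = 3*(-32 - 14) = 3*(-46) = -138)
((P(-19, -24) + Z)*(729 - 163))² = (((-12 - 24) - 138)*(729 - 163))² = ((-36 - 138)*566)² = (-174*566)² = (-98484)² = 9699098256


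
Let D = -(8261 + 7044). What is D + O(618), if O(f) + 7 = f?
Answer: -14694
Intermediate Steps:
O(f) = -7 + f
D = -15305 (D = -1*15305 = -15305)
D + O(618) = -15305 + (-7 + 618) = -15305 + 611 = -14694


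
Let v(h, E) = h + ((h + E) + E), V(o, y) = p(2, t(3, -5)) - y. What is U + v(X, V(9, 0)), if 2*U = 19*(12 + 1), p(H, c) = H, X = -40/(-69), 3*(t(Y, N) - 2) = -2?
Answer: 17755/138 ≈ 128.66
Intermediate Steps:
t(Y, N) = 4/3 (t(Y, N) = 2 + (⅓)*(-2) = 2 - ⅔ = 4/3)
X = 40/69 (X = -40*(-1/69) = 40/69 ≈ 0.57971)
V(o, y) = 2 - y
v(h, E) = 2*E + 2*h (v(h, E) = h + ((E + h) + E) = h + (h + 2*E) = 2*E + 2*h)
U = 247/2 (U = (19*(12 + 1))/2 = (19*13)/2 = (½)*247 = 247/2 ≈ 123.50)
U + v(X, V(9, 0)) = 247/2 + (2*(2 - 1*0) + 2*(40/69)) = 247/2 + (2*(2 + 0) + 80/69) = 247/2 + (2*2 + 80/69) = 247/2 + (4 + 80/69) = 247/2 + 356/69 = 17755/138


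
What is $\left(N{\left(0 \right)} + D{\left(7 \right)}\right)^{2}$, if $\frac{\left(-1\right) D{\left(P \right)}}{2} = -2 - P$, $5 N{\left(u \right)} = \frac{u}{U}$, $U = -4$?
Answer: $324$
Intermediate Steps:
$N{\left(u \right)} = - \frac{u}{20}$ ($N{\left(u \right)} = \frac{u \frac{1}{-4}}{5} = \frac{u \left(- \frac{1}{4}\right)}{5} = \frac{\left(- \frac{1}{4}\right) u}{5} = - \frac{u}{20}$)
$D{\left(P \right)} = 4 + 2 P$ ($D{\left(P \right)} = - 2 \left(-2 - P\right) = 4 + 2 P$)
$\left(N{\left(0 \right)} + D{\left(7 \right)}\right)^{2} = \left(\left(- \frac{1}{20}\right) 0 + \left(4 + 2 \cdot 7\right)\right)^{2} = \left(0 + \left(4 + 14\right)\right)^{2} = \left(0 + 18\right)^{2} = 18^{2} = 324$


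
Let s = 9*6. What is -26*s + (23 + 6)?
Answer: -1375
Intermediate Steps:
s = 54
-26*s + (23 + 6) = -26*54 + (23 + 6) = -1404 + 29 = -1375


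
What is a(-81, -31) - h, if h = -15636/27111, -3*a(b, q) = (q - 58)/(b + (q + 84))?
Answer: -52355/108444 ≈ -0.48278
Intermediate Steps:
a(b, q) = -(-58 + q)/(3*(84 + b + q)) (a(b, q) = -(q - 58)/(3*(b + (q + 84))) = -(-58 + q)/(3*(b + (84 + q))) = -(-58 + q)/(3*(84 + b + q)))
h = -5212/9037 (h = -15636*1/27111 = -5212/9037 ≈ -0.57674)
a(-81, -31) - h = (58 - 1*(-31))/(3*(84 - 81 - 31)) - 1*(-5212/9037) = (⅓)*(58 + 31)/(-28) + 5212/9037 = (⅓)*(-1/28)*89 + 5212/9037 = -89/84 + 5212/9037 = -52355/108444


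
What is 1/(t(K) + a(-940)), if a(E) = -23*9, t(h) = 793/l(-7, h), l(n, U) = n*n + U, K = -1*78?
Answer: -29/6796 ≈ -0.0042672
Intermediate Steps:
K = -78
l(n, U) = U + n² (l(n, U) = n² + U = U + n²)
t(h) = 793/(49 + h) (t(h) = 793/(h + (-7)²) = 793/(h + 49) = 793/(49 + h))
a(E) = -207
1/(t(K) + a(-940)) = 1/(793/(49 - 78) - 207) = 1/(793/(-29) - 207) = 1/(793*(-1/29) - 207) = 1/(-793/29 - 207) = 1/(-6796/29) = -29/6796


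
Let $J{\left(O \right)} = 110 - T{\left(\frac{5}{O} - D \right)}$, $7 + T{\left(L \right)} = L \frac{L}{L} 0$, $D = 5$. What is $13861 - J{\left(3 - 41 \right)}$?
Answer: $13744$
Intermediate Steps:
$T{\left(L \right)} = -7$ ($T{\left(L \right)} = -7 + L \frac{L}{L} 0 = -7 + L 1 \cdot 0 = -7 + L 0 = -7 + 0 = -7$)
$J{\left(O \right)} = 117$ ($J{\left(O \right)} = 110 - -7 = 110 + 7 = 117$)
$13861 - J{\left(3 - 41 \right)} = 13861 - 117 = 13744$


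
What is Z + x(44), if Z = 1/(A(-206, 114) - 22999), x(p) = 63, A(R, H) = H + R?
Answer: 1454732/23091 ≈ 63.000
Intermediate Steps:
Z = -1/23091 (Z = 1/((114 - 206) - 22999) = 1/(-92 - 22999) = 1/(-23091) = -1/23091 ≈ -4.3307e-5)
Z + x(44) = -1/23091 + 63 = 1454732/23091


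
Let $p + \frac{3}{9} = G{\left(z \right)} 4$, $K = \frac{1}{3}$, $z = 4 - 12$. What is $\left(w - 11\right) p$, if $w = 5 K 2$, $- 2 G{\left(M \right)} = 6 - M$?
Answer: $\frac{1955}{9} \approx 217.22$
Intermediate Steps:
$z = -8$ ($z = 4 - 12 = -8$)
$K = \frac{1}{3} \approx 0.33333$
$G{\left(M \right)} = -3 + \frac{M}{2}$ ($G{\left(M \right)} = - \frac{6 - M}{2} = -3 + \frac{M}{2}$)
$p = - \frac{85}{3}$ ($p = - \frac{1}{3} + \left(-3 + \frac{1}{2} \left(-8\right)\right) 4 = - \frac{1}{3} + \left(-3 - 4\right) 4 = - \frac{1}{3} - 28 = - \frac{85}{3} \approx -28.333$)
$w = \frac{10}{3}$ ($w = 5 \cdot \frac{1}{3} \cdot 2 = \frac{5}{3} \cdot 2 = \frac{10}{3} \approx 3.3333$)
$\left(w - 11\right) p = \left(\frac{10}{3} - 11\right) \left(- \frac{85}{3}\right) = \left(- \frac{23}{3}\right) \left(- \frac{85}{3}\right) = \frac{1955}{9}$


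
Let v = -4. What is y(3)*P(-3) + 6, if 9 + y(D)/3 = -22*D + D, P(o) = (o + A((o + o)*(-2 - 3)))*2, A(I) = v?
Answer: 3030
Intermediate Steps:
A(I) = -4
P(o) = -8 + 2*o (P(o) = (o - 4)*2 = (-4 + o)*2 = -8 + 2*o)
y(D) = -27 - 63*D (y(D) = -27 + 3*(-22*D + D) = -27 + 3*(-21*D) = -27 - 63*D)
y(3)*P(-3) + 6 = (-27 - 63*3)*(-8 + 2*(-3)) + 6 = (-27 - 189)*(-8 - 6) + 6 = -216*(-14) + 6 = 3024 + 6 = 3030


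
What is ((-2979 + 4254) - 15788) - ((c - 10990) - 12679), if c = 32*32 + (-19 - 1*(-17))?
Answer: 8134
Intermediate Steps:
c = 1022 (c = 1024 + (-19 + 17) = 1024 - 2 = 1022)
((-2979 + 4254) - 15788) - ((c - 10990) - 12679) = ((-2979 + 4254) - 15788) - ((1022 - 10990) - 12679) = (1275 - 15788) - (-9968 - 12679) = -14513 - 1*(-22647) = -14513 + 22647 = 8134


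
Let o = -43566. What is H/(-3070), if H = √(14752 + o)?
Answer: -I*√28814/3070 ≈ -0.055292*I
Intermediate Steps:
H = I*√28814 (H = √(14752 - 43566) = √(-28814) = I*√28814 ≈ 169.75*I)
H/(-3070) = (I*√28814)/(-3070) = (I*√28814)*(-1/3070) = -I*√28814/3070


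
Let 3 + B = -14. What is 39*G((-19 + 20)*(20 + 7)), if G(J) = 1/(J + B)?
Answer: 39/10 ≈ 3.9000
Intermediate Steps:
B = -17 (B = -3 - 14 = -17)
G(J) = 1/(-17 + J) (G(J) = 1/(J - 17) = 1/(-17 + J))
39*G((-19 + 20)*(20 + 7)) = 39/(-17 + (-19 + 20)*(20 + 7)) = 39/(-17 + 1*27) = 39/(-17 + 27) = 39/10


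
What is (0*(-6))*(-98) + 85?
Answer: 85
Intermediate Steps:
(0*(-6))*(-98) + 85 = 0*(-98) + 85 = 0 + 85 = 85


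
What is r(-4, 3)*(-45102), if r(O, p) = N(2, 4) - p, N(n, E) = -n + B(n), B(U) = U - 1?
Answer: 180408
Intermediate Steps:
B(U) = -1 + U
N(n, E) = -1 (N(n, E) = -n + (-1 + n) = -1)
r(O, p) = -1 - p
r(-4, 3)*(-45102) = (-1 - 1*3)*(-45102) = (-1 - 3)*(-45102) = -4*(-45102) = 180408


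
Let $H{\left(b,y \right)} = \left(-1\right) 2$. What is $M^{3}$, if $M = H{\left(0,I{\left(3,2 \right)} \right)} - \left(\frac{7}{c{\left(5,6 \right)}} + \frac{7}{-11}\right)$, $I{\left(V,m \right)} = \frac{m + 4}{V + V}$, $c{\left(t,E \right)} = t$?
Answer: $- \frac{3511808}{166375} \approx -21.108$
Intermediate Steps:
$I{\left(V,m \right)} = \frac{4 + m}{2 V}$
$H{\left(b,y \right)} = -2$
$M = - \frac{152}{55}$ ($M = -2 - \left(\frac{7}{5} + \frac{7}{-11}\right) = -2 - \left(7 \cdot \frac{1}{5} + 7 \left(- \frac{1}{11}\right)\right) = -2 - \left(\frac{7}{5} - \frac{7}{11}\right) = -2 - \frac{42}{55} = - \frac{152}{55} \approx -2.7636$)
$M^{3} = \left(- \frac{152}{55}\right)^{3} = - \frac{3511808}{166375}$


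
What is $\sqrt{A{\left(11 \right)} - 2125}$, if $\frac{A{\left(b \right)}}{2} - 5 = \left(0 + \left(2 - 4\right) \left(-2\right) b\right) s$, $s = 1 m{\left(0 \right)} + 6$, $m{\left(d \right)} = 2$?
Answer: $i \sqrt{1411} \approx 37.563 i$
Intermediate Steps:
$s = 8$ ($s = 1 \cdot 2 + 6 = 2 + 6 = 8$)
$A{\left(b \right)} = 10 + 64 b$ ($A{\left(b \right)} = 10 + 2 \left(0 + \left(2 - 4\right) \left(-2\right) b\right) 8 = 10 + 2 \left(0 + \left(-2\right) \left(-2\right) b\right) 8 = 10 + 2 \left(0 + 4 b\right) 8 = 10 + 2 \cdot 4 b 8 = 10 + 2 \cdot 32 b = 10 + 64 b$)
$\sqrt{A{\left(11 \right)} - 2125} = \sqrt{\left(10 + 64 \cdot 11\right) - 2125} = \sqrt{\left(10 + 704\right) - 2125} = \sqrt{714 - 2125} = \sqrt{-1411} = i \sqrt{1411}$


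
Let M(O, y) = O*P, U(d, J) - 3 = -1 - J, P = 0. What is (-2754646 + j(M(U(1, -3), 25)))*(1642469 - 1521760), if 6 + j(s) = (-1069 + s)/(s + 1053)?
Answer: -350134515584125/1053 ≈ -3.3251e+11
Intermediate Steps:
U(d, J) = 2 - J (U(d, J) = 3 + (-1 - J) = 2 - J)
M(O, y) = 0 (M(O, y) = O*0 = 0)
j(s) = -6 + (-1069 + s)/(1053 + s) (j(s) = -6 + (-1069 + s)/(s + 1053) = -6 + (-1069 + s)/(1053 + s))
(-2754646 + j(M(U(1, -3), 25)))*(1642469 - 1521760) = (-2754646 + (-7387 - 5*0)/(1053 + 0))*(1642469 - 1521760) = (-2754646 + (-7387 + 0)/1053)*120709 = (-2754646 + (1/1053)*(-7387))*120709 = (-2754646 - 7387/1053)*120709 = -2900649625/1053*120709 = -350134515584125/1053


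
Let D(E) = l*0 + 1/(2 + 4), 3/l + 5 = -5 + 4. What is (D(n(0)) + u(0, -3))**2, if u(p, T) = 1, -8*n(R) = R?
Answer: 49/36 ≈ 1.3611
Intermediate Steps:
n(R) = -R/8
l = -1/2 (l = 3/(-5 + (-5 + 4)) = 3/(-5 - 1) = 3/(-6) = 3*(-1/6) = -1/2 ≈ -0.50000)
D(E) = 1/6 (D(E) = -1/2*0 + 1/(2 + 4) = 0 + 1/6 = 1/6)
(D(n(0)) + u(0, -3))**2 = (1/6 + 1)**2 = (7/6)**2 = 49/36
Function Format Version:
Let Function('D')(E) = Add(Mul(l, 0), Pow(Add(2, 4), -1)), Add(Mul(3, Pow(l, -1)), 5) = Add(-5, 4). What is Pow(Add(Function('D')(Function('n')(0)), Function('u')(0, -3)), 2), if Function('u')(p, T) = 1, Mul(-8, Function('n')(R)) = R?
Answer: Rational(49, 36) ≈ 1.3611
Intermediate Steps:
Function('n')(R) = Mul(Rational(-1, 8), R)
l = Rational(-1, 2) (l = Mul(3, Pow(Add(-5, Add(-5, 4)), -1)) = Mul(3, Pow(Add(-5, -1), -1)) = Mul(3, Pow(-6, -1)) = Mul(3, Rational(-1, 6)) = Rational(-1, 2) ≈ -0.50000)
Function('D')(E) = Rational(1, 6) (Function('D')(E) = Add(Mul(Rational(-1, 2), 0), Pow(Add(2, 4), -1)) = Add(0, Pow(6, -1)) = Add(0, Rational(1, 6)) = Rational(1, 6))
Pow(Add(Function('D')(Function('n')(0)), Function('u')(0, -3)), 2) = Pow(Add(Rational(1, 6), 1), 2) = Pow(Rational(7, 6), 2) = Rational(49, 36)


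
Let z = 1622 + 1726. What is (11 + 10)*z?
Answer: 70308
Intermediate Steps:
z = 3348
(11 + 10)*z = (11 + 10)*3348 = 21*3348 = 70308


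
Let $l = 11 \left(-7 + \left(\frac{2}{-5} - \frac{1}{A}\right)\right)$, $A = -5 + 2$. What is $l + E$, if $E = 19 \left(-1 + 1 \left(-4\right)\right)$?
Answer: $- \frac{2591}{15} \approx -172.73$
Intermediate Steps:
$A = -3$
$l = - \frac{1166}{15}$ ($l = 11 \left(-7 + \left(\frac{2}{-5} - \frac{1}{-3}\right)\right) = 11 \left(-7 + \left(2 \left(- \frac{1}{5}\right) - - \frac{1}{3}\right)\right) = 11 \left(-7 + \left(- \frac{2}{5} + \frac{1}{3}\right)\right) = 11 \left(-7 - \frac{1}{15}\right) = 11 \left(- \frac{106}{15}\right) = - \frac{1166}{15} \approx -77.733$)
$E = -95$ ($E = 19 \left(-1 - 4\right) = 19 \left(-5\right) = -95$)
$l + E = - \frac{1166}{15} - 95 = - \frac{2591}{15}$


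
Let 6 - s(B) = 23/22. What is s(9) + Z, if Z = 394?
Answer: 8777/22 ≈ 398.95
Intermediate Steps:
s(B) = 109/22 (s(B) = 6 - 23/22 = 109/22)
s(9) + Z = 109/22 + 394 = 8777/22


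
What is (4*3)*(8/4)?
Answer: 24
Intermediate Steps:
(4*3)*(8/4) = 12*(8*(¼)) = 12*2 = 24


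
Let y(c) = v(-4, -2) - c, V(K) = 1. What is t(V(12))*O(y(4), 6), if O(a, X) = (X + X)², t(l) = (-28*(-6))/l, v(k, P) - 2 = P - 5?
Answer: 24192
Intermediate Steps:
v(k, P) = -3 + P (v(k, P) = 2 + (P - 5) = 2 + (-5 + P) = -3 + P)
t(l) = 168/l
y(c) = -5 - c (y(c) = (-3 - 2) - c = -5 - c)
O(a, X) = 4*X² (O(a, X) = (2*X)² = 4*X²)
t(V(12))*O(y(4), 6) = (168/1)*(4*6²) = (168*1)*(4*36) = 168*144 = 24192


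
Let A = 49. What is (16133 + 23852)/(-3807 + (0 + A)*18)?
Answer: -7997/585 ≈ -13.670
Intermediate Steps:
(16133 + 23852)/(-3807 + (0 + A)*18) = (16133 + 23852)/(-3807 + (0 + 49)*18) = 39985/(-3807 + 49*18) = 39985/(-3807 + 882) = 39985/(-2925) = 39985*(-1/2925) = -7997/585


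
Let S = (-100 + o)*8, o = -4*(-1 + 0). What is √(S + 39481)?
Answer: √38713 ≈ 196.76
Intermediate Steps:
o = 4 (o = -4*(-1) = 4)
S = -768 (S = (-100 + 4)*8 = -96*8 = -768)
√(S + 39481) = √(-768 + 39481) = √38713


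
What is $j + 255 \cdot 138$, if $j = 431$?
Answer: $35621$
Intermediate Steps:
$j + 255 \cdot 138 = 431 + 255 \cdot 138 = 431 + 35190 = 35621$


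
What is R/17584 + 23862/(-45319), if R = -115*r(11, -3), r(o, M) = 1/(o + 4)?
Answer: -1259810561/2390667888 ≈ -0.52697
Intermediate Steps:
r(o, M) = 1/(4 + o)
R = -23/3 (R = -115/(4 + 11) = -115/15 = -115*1/15 = -23/3 ≈ -7.6667)
R/17584 + 23862/(-45319) = -23/3/17584 + 23862/(-45319) = -23/3*1/17584 + 23862*(-1/45319) = -23/52752 - 23862/45319 = -1259810561/2390667888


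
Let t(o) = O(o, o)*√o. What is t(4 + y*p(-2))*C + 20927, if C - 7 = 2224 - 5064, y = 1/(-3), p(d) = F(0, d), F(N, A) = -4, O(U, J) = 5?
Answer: 20927 - 56660*√3/3 ≈ -11786.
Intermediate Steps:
p(d) = -4
y = -⅓ ≈ -0.33333
C = -2833 (C = 7 + (2224 - 5064) = 7 - 2840 = -2833)
t(o) = 5*√o
t(4 + y*p(-2))*C + 20927 = (5*√(4 - ⅓*(-4)))*(-2833) + 20927 = (5*√(4 + 4/3))*(-2833) + 20927 = (5*√(16/3))*(-2833) + 20927 = (5*(4*√3/3))*(-2833) + 20927 = (20*√3/3)*(-2833) + 20927 = -56660*√3/3 + 20927 = 20927 - 56660*√3/3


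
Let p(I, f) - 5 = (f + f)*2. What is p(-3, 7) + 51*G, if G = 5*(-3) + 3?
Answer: -579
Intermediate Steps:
G = -12 (G = -15 + 3 = -12)
p(I, f) = 5 + 4*f (p(I, f) = 5 + (f + f)*2 = 5 + (2*f)*2 = 5 + 4*f)
p(-3, 7) + 51*G = (5 + 4*7) + 51*(-12) = (5 + 28) - 612 = 33 - 612 = -579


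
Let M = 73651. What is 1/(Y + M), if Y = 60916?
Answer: 1/134567 ≈ 7.4312e-6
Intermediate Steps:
1/(Y + M) = 1/(60916 + 73651) = 1/134567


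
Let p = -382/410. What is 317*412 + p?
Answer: 26773629/205 ≈ 1.3060e+5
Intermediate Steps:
p = -191/205 (p = -382*1/410 = -191/205 ≈ -0.93171)
317*412 + p = 317*412 - 191/205 = 130604 - 191/205 = 26773629/205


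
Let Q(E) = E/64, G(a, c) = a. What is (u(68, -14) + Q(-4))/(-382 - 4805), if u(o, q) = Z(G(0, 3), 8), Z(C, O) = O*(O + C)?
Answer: -341/27664 ≈ -0.012326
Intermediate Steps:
Z(C, O) = O*(C + O)
u(o, q) = 64 (u(o, q) = 8*(0 + 8) = 8*8 = 64)
Q(E) = E/64 (Q(E) = E*(1/64) = E/64)
(u(68, -14) + Q(-4))/(-382 - 4805) = (64 + (1/64)*(-4))/(-382 - 4805) = (64 - 1/16)/(-5187) = (1023/16)*(-1/5187) = -341/27664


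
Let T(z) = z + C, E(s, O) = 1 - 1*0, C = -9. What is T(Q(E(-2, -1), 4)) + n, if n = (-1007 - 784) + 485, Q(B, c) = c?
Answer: -1311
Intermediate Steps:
E(s, O) = 1 (E(s, O) = 1 + 0 = 1)
T(z) = -9 + z (T(z) = z - 9 = -9 + z)
n = -1306 (n = -1791 + 485 = -1306)
T(Q(E(-2, -1), 4)) + n = (-9 + 4) - 1306 = -5 - 1306 = -1311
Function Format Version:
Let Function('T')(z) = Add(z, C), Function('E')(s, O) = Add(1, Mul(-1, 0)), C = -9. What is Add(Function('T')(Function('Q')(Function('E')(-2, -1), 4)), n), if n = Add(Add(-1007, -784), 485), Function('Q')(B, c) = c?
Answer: -1311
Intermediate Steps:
Function('E')(s, O) = 1 (Function('E')(s, O) = Add(1, 0) = 1)
Function('T')(z) = Add(-9, z) (Function('T')(z) = Add(z, -9) = Add(-9, z))
n = -1306 (n = Add(-1791, 485) = -1306)
Add(Function('T')(Function('Q')(Function('E')(-2, -1), 4)), n) = Add(Add(-9, 4), -1306) = Add(-5, -1306) = -1311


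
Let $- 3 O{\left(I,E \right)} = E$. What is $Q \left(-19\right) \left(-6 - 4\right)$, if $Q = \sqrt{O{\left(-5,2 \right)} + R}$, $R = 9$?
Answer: $\frac{950 \sqrt{3}}{3} \approx 548.48$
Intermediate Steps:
$O{\left(I,E \right)} = - \frac{E}{3}$
$Q = \frac{5 \sqrt{3}}{3}$ ($Q = \sqrt{\left(- \frac{1}{3}\right) 2 + 9} = \sqrt{- \frac{2}{3} + 9} = \sqrt{\frac{25}{3}} = \frac{5 \sqrt{3}}{3} \approx 2.8868$)
$Q \left(-19\right) \left(-6 - 4\right) = \frac{5 \sqrt{3}}{3} \left(-19\right) \left(-6 - 4\right) = - \frac{95 \sqrt{3}}{3} \left(-6 - 4\right) = - \frac{95 \sqrt{3}}{3} \left(-10\right) = \frac{950 \sqrt{3}}{3}$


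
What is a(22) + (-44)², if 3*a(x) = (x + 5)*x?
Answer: 2134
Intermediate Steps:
a(x) = x*(5 + x)/3 (a(x) = ((x + 5)*x)/3 = ((5 + x)*x)/3 = (x*(5 + x))/3 = x*(5 + x)/3)
a(22) + (-44)² = (⅓)*22*(5 + 22) + (-44)² = (⅓)*22*27 + 1936 = 198 + 1936 = 2134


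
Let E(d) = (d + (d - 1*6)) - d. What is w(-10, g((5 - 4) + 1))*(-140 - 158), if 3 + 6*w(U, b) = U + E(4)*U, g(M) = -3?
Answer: -1043/3 ≈ -347.67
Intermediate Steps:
E(d) = -6 + d (E(d) = (d + (d - 6)) - d = (d + (-6 + d)) - d = (-6 + 2*d) - d = -6 + d)
w(U, b) = -1/2 - U/6 (w(U, b) = -1/2 + (U + (-6 + 4)*U)/6 = -1/2 + (U - 2*U)/6 = -1/2 + (-U)/6 = -1/2 - U/6)
w(-10, g((5 - 4) + 1))*(-140 - 158) = (-1/2 - 1/6*(-10))*(-140 - 158) = (-1/2 + 5/3)*(-298) = (7/6)*(-298) = -1043/3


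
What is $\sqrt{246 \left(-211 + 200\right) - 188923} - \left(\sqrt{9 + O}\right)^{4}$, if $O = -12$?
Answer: $-9 + i \sqrt{191629} \approx -9.0 + 437.75 i$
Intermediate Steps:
$\sqrt{246 \left(-211 + 200\right) - 188923} - \left(\sqrt{9 + O}\right)^{4} = \sqrt{246 \left(-211 + 200\right) - 188923} - \left(\sqrt{9 - 12}\right)^{4} = \sqrt{246 \left(-11\right) - 188923} - \left(\sqrt{-3}\right)^{4} = \sqrt{-2706 - 188923} - \left(i \sqrt{3}\right)^{4} = \sqrt{-191629} - 9 = i \sqrt{191629} - 9 = -9 + i \sqrt{191629}$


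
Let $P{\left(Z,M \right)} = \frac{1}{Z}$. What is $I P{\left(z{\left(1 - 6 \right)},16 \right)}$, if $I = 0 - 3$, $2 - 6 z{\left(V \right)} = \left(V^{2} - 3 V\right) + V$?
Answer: $\frac{6}{11} \approx 0.54545$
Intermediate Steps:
$z{\left(V \right)} = \frac{1}{3} - \frac{V^{2}}{6} + \frac{V}{3}$ ($z{\left(V \right)} = \frac{1}{3} - \frac{\left(V^{2} - 3 V\right) + V}{6} = \frac{1}{3} - \frac{V^{2} - 2 V}{6} = \frac{1}{3} - \left(- \frac{V}{3} + \frac{V^{2}}{6}\right) = \frac{1}{3} - \frac{V^{2}}{6} + \frac{V}{3}$)
$I = -3$
$I P{\left(z{\left(1 - 6 \right)},16 \right)} = - \frac{3}{\frac{1}{3} - \frac{\left(1 - 6\right)^{2}}{6} + \frac{1 - 6}{3}} = - \frac{3}{\frac{1}{3} - \frac{\left(-5\right)^{2}}{6} + \frac{1}{3} \left(-5\right)} = - \frac{3}{\frac{1}{3} - \frac{25}{6} - \frac{5}{3}} = - \frac{3}{- \frac{11}{2}} = \left(-3\right) \left(- \frac{2}{11}\right) = \frac{6}{11}$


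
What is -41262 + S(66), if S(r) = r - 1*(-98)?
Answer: -41098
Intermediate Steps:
S(r) = 98 + r (S(r) = r + 98 = 98 + r)
-41262 + S(66) = -41262 + (98 + 66) = -41262 + 164 = -41098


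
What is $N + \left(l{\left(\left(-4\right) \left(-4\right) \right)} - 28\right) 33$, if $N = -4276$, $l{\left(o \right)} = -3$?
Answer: $-5299$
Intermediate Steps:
$N + \left(l{\left(\left(-4\right) \left(-4\right) \right)} - 28\right) 33 = -4276 + \left(-3 - 28\right) 33 = -4276 - 1023 = -5299$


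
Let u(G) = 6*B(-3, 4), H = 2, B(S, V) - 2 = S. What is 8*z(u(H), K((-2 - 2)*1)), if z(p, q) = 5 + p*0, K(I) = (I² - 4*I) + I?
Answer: 40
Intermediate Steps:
K(I) = I² - 3*I
B(S, V) = 2 + S
u(G) = -6 (u(G) = 6*(2 - 3) = 6*(-1) = -6)
z(p, q) = 5 (z(p, q) = 5 + 0 = 5)
8*z(u(H), K((-2 - 2)*1)) = 8*5 = 40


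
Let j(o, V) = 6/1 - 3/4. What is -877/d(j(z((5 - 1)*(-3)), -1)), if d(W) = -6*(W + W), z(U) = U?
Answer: 877/63 ≈ 13.921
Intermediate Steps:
j(o, V) = 21/4 (j(o, V) = 6*1 - 3*¼ = 6 - ¾ = 21/4)
d(W) = -12*W
-877/d(j(z((5 - 1)*(-3)), -1)) = -877/((-12*21/4)) = -877/(-63) = -877*(-1/63) = 877/63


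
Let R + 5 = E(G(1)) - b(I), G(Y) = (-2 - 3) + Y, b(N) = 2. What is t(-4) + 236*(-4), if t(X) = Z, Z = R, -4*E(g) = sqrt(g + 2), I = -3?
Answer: -951 - I*sqrt(2)/4 ≈ -951.0 - 0.35355*I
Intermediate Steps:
G(Y) = -5 + Y
E(g) = -sqrt(2 + g)/4 (E(g) = -sqrt(g + 2)/4 = -sqrt(2 + g)/4)
R = -7 - I*sqrt(2)/4 (R = -5 + (-sqrt(2 + (-5 + 1))/4 - 1*2) = -5 + (-sqrt(2 - 4)/4 - 2) = -5 + (-I*sqrt(2)/4 - 2) = -5 + (-2 - I*sqrt(2)/4) = -7 - I*sqrt(2)/4 ≈ -7.0 - 0.35355*I)
Z = -7 - I*sqrt(2)/4 ≈ -7.0 - 0.35355*I
t(X) = -7 - I*sqrt(2)/4
t(-4) + 236*(-4) = (-7 - I*sqrt(2)/4) + 236*(-4) = (-7 - I*sqrt(2)/4) - 944 = -951 - I*sqrt(2)/4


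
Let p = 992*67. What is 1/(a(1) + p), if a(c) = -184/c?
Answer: 1/66280 ≈ 1.5088e-5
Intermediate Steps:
p = 66464
1/(a(1) + p) = 1/(-184/1 + 66464) = 1/(-184*1 + 66464) = 1/(-184 + 66464) = 1/66280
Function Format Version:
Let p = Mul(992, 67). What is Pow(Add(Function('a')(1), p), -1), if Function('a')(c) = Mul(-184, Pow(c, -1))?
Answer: Rational(1, 66280) ≈ 1.5088e-5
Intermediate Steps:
p = 66464
Pow(Add(Function('a')(1), p), -1) = Pow(Add(Mul(-184, Pow(1, -1)), 66464), -1) = Pow(Add(Mul(-184, 1), 66464), -1) = Pow(Add(-184, 66464), -1) = Pow(66280, -1) = Rational(1, 66280)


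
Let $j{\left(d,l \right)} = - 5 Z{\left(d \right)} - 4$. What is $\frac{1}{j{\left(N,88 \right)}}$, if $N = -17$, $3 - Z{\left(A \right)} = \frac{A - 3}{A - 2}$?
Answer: $- \frac{19}{261} \approx -0.072797$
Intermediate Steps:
$Z{\left(A \right)} = 3 - \frac{-3 + A}{-2 + A}$ ($Z{\left(A \right)} = 3 - \frac{A - 3}{A - 2} = 3 - \frac{-3 + A}{-2 + A}$)
$j{\left(d,l \right)} = -4 - \frac{5 \left(-3 + 2 d\right)}{-2 + d}$ ($j{\left(d,l \right)} = - 5 \frac{-3 + 2 d}{-2 + d} - 4 = - \frac{5 \left(-3 + 2 d\right)}{-2 + d} - 4 = -4 - \frac{5 \left(-3 + 2 d\right)}{-2 + d}$)
$\frac{1}{j{\left(N,88 \right)}} = \frac{1}{\frac{1}{-2 - 17} \left(23 - -238\right)} = \frac{1}{\frac{1}{-19} \left(23 + 238\right)} = \frac{1}{\left(- \frac{1}{19}\right) 261} = \frac{1}{- \frac{261}{19}} = - \frac{19}{261}$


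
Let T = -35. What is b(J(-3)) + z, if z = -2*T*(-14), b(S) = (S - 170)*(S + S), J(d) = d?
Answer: 58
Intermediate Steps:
b(S) = 2*S*(-170 + S) (b(S) = (-170 + S)*(2*S) = 2*S*(-170 + S))
z = -980 (z = -2*(-35)*(-14) = 70*(-14) = -980)
b(J(-3)) + z = 2*(-3)*(-170 - 3) - 980 = 2*(-3)*(-173) - 980 = 1038 - 980 = 58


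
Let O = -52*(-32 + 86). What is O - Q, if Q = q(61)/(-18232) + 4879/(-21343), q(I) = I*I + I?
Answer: -78035353161/27794684 ≈ -2807.6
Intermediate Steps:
q(I) = I + I² (q(I) = I² + I = I + I²)
O = -2808 (O = -52*54 = -2808)
Q = -12119511/27794684 (Q = (61*(1 + 61))/(-18232) + 4879/(-21343) = (61*62)*(-1/18232) + 4879*(-1/21343) = 3782*(-1/18232) - 697/3049 = -1891/9116 - 697/3049 = -12119511/27794684 ≈ -0.43604)
O - Q = -2808 - 1*(-12119511/27794684) = -2808 + 12119511/27794684 = -78035353161/27794684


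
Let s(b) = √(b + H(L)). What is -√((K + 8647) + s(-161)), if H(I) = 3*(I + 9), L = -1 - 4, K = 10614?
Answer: -√(19261 + I*√149) ≈ -138.78 - 0.043977*I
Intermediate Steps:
L = -5
H(I) = 27 + 3*I (H(I) = 3*(9 + I) = 27 + 3*I)
s(b) = √(12 + b) (s(b) = √(b + (27 + 3*(-5))) = √(b + (27 - 15)) = √(b + 12) = √(12 + b))
-√((K + 8647) + s(-161)) = -√((10614 + 8647) + √(12 - 161)) = -√(19261 + √(-149)) = -√(19261 + I*√149)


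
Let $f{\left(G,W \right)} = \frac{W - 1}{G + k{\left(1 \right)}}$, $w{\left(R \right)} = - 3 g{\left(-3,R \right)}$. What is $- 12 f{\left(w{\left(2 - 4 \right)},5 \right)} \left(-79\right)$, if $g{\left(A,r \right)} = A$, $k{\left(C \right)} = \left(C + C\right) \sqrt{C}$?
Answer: $\frac{3792}{11} \approx 344.73$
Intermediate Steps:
$k{\left(C \right)} = 2 C^{\frac{3}{2}}$ ($k{\left(C \right)} = 2 C \sqrt{C} = 2 C^{\frac{3}{2}}$)
$w{\left(R \right)} = 9$ ($w{\left(R \right)} = \left(-3\right) \left(-3\right) = 9$)
$f{\left(G,W \right)} = \frac{-1 + W}{2 + G}$ ($f{\left(G,W \right)} = \frac{W - 1}{G + 2 \cdot 1^{\frac{3}{2}}} = \frac{-1 + W}{G + 2 \cdot 1} = \frac{-1 + W}{G + 2} = \frac{-1 + W}{2 + G}$)
$- 12 f{\left(w{\left(2 - 4 \right)},5 \right)} \left(-79\right) = - 12 \frac{-1 + 5}{2 + 9} \left(-79\right) = - 12 \cdot \frac{1}{11} \cdot 4 \left(-79\right) = \left(-12\right) \frac{4}{11} \left(-79\right) = \left(- \frac{48}{11}\right) \left(-79\right) = \frac{3792}{11}$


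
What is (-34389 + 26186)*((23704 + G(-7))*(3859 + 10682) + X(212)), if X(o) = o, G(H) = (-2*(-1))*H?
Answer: -2825740745906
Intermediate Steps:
G(H) = 2*H
(-34389 + 26186)*((23704 + G(-7))*(3859 + 10682) + X(212)) = (-34389 + 26186)*((23704 + 2*(-7))*(3859 + 10682) + 212) = -8203*((23704 - 14)*14541 + 212) = -8203*(23690*14541 + 212) = -8203*(344476290 + 212) = -8203*344476502 = -2825740745906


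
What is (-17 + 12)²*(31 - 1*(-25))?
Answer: 1400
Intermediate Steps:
(-17 + 12)²*(31 - 1*(-25)) = (-5)²*(31 + 25) = 25*56 = 1400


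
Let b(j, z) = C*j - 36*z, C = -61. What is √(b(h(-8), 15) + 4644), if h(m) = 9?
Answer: 3*√395 ≈ 59.624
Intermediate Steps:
b(j, z) = -61*j - 36*z
√(b(h(-8), 15) + 4644) = √((-61*9 - 36*15) + 4644) = √((-549 - 540) + 4644) = √(-1089 + 4644) = √3555 = 3*√395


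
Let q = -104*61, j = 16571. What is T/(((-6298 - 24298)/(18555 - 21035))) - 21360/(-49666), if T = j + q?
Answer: 157541287740/189947617 ≈ 829.39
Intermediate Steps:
q = -6344
T = 10227 (T = 16571 - 6344 = 10227)
T/(((-6298 - 24298)/(18555 - 21035))) - 21360/(-49666) = 10227/(((-6298 - 24298)/(18555 - 21035))) - 21360/(-49666) = 10227/((-30596/(-2480))) - 21360*(-1/49666) = 10227/((-30596*(-1/2480))) + 10680/24833 = 10227/(7649/620) + 10680/24833 = 10227*(620/7649) + 10680/24833 = 6340740/7649 + 10680/24833 = 157541287740/189947617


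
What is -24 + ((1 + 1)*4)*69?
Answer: 528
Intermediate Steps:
-24 + ((1 + 1)*4)*69 = -24 + (2*4)*69 = -24 + 8*69 = -24 + 552 = 528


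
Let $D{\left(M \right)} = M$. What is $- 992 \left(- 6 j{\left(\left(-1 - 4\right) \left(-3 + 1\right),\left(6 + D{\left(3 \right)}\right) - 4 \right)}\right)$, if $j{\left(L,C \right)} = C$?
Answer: $29760$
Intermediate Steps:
$- 992 \left(- 6 j{\left(\left(-1 - 4\right) \left(-3 + 1\right),\left(6 + D{\left(3 \right)}\right) - 4 \right)}\right) = - 992 \left(- 6 \left(\left(6 + 3\right) - 4\right)\right) = - 992 \left(- 6 \left(9 - 4\right)\right) = - 992 \left(\left(-6\right) 5\right) = \left(-992\right) \left(-30\right) = 29760$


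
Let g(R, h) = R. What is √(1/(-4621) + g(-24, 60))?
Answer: I*√512492005/4621 ≈ 4.899*I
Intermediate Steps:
√(1/(-4621) + g(-24, 60)) = √(1/(-4621) - 24) = √(-1/4621 - 24) = √(-110905/4621) = I*√512492005/4621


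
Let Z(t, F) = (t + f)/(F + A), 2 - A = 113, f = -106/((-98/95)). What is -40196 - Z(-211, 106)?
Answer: -9853324/245 ≈ -40218.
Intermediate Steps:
f = 5035/49 (f = -106/((-98*1/95)) = -106/(-98/95) = -106*(-95/98) = 5035/49 ≈ 102.76)
A = -111 (A = 2 - 1*113 = 2 - 113 = -111)
Z(t, F) = (5035/49 + t)/(-111 + F) (Z(t, F) = (t + 5035/49)/(F - 111) = (5035/49 + t)/(-111 + F))
-40196 - Z(-211, 106) = -40196 - (5035/49 - 211)/(-111 + 106) = -40196 - (-5304)/((-5)*49) = -40196 - (-1)*(-5304)/(5*49) = -40196 - 1*5304/245 = -40196 - 5304/245 = -9853324/245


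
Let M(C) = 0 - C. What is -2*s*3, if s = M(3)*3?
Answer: 54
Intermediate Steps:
M(C) = -C
s = -9 (s = -1*3*3 = -3*3 = -9)
-2*s*3 = -2*(-9)*3 = 18*3 = 54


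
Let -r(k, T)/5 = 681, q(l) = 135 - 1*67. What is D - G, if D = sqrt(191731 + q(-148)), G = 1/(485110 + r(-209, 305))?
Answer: -1/481705 + 3*sqrt(21311) ≈ 437.95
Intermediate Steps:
q(l) = 68 (q(l) = 135 - 67 = 68)
r(k, T) = -3405 (r(k, T) = -5*681 = -3405)
G = 1/481705 (G = 1/(485110 - 3405) = 1/481705 ≈ 2.0760e-6)
D = 3*sqrt(21311) (D = sqrt(191731 + 68) = sqrt(191799) = 3*sqrt(21311) ≈ 437.95)
D - G = 3*sqrt(21311) - 1*1/481705 = 3*sqrt(21311) - 1/481705 = -1/481705 + 3*sqrt(21311)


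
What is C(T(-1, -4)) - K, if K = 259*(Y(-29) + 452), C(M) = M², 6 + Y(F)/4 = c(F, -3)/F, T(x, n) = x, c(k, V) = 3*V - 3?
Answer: -3227111/29 ≈ -1.1128e+5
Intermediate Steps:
c(k, V) = -3 + 3*V
Y(F) = -24 - 48/F (Y(F) = -24 + 4*((-3 + 3*(-3))/F) = -24 + 4*((-3 - 9)/F) = -24 + 4*(-12/F) = -24 - 48/F)
K = 3227140/29 (K = 259*((-24 - 48/(-29)) + 452) = 259*((-24 - 48*(-1/29)) + 452) = 259*((-24 + 48/29) + 452) = 259*(-648/29 + 452) = 259*(12460/29) = 3227140/29 ≈ 1.1128e+5)
C(T(-1, -4)) - K = (-1)² - 1*3227140/29 = 1 - 3227140/29 = -3227111/29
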